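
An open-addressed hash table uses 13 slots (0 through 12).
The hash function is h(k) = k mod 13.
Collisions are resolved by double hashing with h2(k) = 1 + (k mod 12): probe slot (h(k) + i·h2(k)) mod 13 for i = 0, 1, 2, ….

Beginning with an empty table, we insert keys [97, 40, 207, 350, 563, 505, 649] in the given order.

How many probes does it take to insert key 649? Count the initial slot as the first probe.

Insert 97: h=6, slot 6 empty -> index 6.
Insert 40: h=1, slot 1 empty -> index 1.
Insert 207: h=12, slot 12 empty -> index 12.
Insert 350: h=12, h2=3, slot 12 occupied -> index 2.
Insert 563: h=4, slot 4 empty -> index 4.
Insert 505: h=11, slot 11 empty -> index 11.
Insert 649: h=12, h2=2, slots 12,1 occupied -> index 3.
Table: [∅, 40, 350, 649, 563, ∅, 97, ∅, ∅, ∅, ∅, 505, 207]

3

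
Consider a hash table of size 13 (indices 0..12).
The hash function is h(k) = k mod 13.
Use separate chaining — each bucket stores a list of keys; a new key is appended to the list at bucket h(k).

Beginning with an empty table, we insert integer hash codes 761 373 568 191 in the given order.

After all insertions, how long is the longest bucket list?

3

761 → bucket 7
373 → bucket 9
568 → bucket 9 (collision)
191 → bucket 9 (collision)
Final buckets:
0: ∅
1: ∅
2: ∅
3: ∅
4: ∅
5: ∅
6: ∅
7: 761
8: ∅
9: 373 -> 568 -> 191
10: ∅
11: ∅
12: ∅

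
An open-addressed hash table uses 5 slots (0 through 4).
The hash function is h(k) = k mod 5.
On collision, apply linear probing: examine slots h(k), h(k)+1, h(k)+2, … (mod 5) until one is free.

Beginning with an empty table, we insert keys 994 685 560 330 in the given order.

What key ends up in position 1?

Insert 994: h=4, slot 4 empty → index 4.
Insert 685: h=0, slot 0 empty → index 0.
Insert 560: h=0, slot 0 occupied → index 1.
Insert 330: h=0, slots 0,1 occupied → index 2.
Table: [685, 560, 330, ., 994]

560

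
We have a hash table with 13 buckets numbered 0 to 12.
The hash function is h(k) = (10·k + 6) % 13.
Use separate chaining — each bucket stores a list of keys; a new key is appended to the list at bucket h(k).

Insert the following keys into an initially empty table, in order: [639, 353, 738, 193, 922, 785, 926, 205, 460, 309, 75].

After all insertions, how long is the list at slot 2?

Insert 639: h=0, bucket 0 empty -> new chain.
Insert 353: h=0, bucket 0 nonempty -> append to chain.
Insert 738: h=2, bucket 2 empty -> new chain.
Insert 193: h=12, bucket 12 empty -> new chain.
Insert 922: h=9, bucket 9 empty -> new chain.
Insert 785: h=4, bucket 4 empty -> new chain.
Insert 926: h=10, bucket 10 empty -> new chain.
Insert 205: h=2, bucket 2 nonempty -> append to chain.
Insert 460: h=4, bucket 4 nonempty -> append to chain.
Insert 309: h=2, bucket 2 nonempty -> append to chain.
Insert 75: h=2, bucket 2 nonempty -> append to chain.
Final buckets:
0: 639 -> 353
1: _
2: 738 -> 205 -> 309 -> 75
3: _
4: 785 -> 460
5: _
6: _
7: _
8: _
9: 922
10: 926
11: _
12: 193

4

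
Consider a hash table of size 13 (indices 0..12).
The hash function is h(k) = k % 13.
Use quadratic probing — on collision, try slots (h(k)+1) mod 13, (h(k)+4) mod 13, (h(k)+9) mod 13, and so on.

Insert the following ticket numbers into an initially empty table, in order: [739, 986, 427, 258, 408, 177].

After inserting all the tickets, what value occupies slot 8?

739 hashes to 11; slot 11 is free -> place at 11.
986 hashes to 11; 11 taken -> place at 12.
427 hashes to 11; 11,12 taken -> place at 2.
258 hashes to 11; 11,12,2 taken -> place at 7.
408 hashes to 5; slot 5 is free -> place at 5.
177 hashes to 8; slot 8 is free -> place at 8.
Table: [∅, ∅, 427, ∅, ∅, 408, ∅, 258, 177, ∅, ∅, 739, 986]

177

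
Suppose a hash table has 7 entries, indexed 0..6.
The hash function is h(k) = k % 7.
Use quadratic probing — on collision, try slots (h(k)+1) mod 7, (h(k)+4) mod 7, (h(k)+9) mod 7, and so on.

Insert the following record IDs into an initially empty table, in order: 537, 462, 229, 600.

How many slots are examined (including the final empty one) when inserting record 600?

3

537 hashes to 5; slot 5 is free -> place at 5.
462 hashes to 0; slot 0 is free -> place at 0.
229 hashes to 5; 5 taken -> place at 6.
600 hashes to 5; 5,6 taken -> place at 2.
Table: [462, ∅, 600, ∅, ∅, 537, 229]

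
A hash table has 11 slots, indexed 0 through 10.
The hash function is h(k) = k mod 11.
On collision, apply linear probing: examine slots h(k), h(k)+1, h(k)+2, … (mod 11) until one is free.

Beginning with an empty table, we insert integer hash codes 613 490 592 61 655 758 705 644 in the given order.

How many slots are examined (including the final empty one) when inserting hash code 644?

8

Insert 613: h=8, slot 8 empty -> index 8.
Insert 490: h=6, slot 6 empty -> index 6.
Insert 592: h=9, slot 9 empty -> index 9.
Insert 61: h=6, slot 6 occupied -> index 7.
Insert 655: h=6, slots 6,7,8,9 occupied -> index 10.
Insert 758: h=10, slot 10 occupied -> index 0.
Insert 705: h=1, slot 1 empty -> index 1.
Insert 644: h=6, slots 6,7,8,9,10,0,1 occupied -> index 2.
Table: [758, 705, 644, ., ., ., 490, 61, 613, 592, 655]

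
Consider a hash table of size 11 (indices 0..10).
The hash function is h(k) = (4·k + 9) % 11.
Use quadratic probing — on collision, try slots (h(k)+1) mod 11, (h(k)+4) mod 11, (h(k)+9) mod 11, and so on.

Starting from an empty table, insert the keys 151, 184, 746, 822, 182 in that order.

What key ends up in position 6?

822

151 hashes to 8; slot 8 is free -> place at 8.
184 hashes to 8; 8 taken -> place at 9.
746 hashes to 1; slot 1 is free -> place at 1.
822 hashes to 8; 8,9,1 taken -> place at 6.
182 hashes to 0; slot 0 is free -> place at 0.
Table: [182, 746, —, —, —, —, 822, —, 151, 184, —]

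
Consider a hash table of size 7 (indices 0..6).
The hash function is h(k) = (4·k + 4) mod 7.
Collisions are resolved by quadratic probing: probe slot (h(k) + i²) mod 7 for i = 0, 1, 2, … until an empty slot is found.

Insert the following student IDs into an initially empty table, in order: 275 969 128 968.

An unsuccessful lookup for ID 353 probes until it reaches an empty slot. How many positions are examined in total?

Insert 275: h=5, slot 5 empty -> index 5.
Insert 969: h=2, slot 2 empty -> index 2.
Insert 128: h=5, slot 5 occupied -> index 6.
Insert 968: h=5, slots 5,6,2 occupied -> index 0.
Table: [968, _, 969, _, _, 275, 128]
Lookup 353: h=2, probe 2,3 → slot 3 empty, not found.

2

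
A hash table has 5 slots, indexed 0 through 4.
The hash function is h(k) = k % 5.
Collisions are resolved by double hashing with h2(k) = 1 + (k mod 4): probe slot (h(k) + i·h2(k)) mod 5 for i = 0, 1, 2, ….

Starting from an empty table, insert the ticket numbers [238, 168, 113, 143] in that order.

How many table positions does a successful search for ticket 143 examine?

238: h=3 → slot 3
168: h=3, h2=1, probe 3,4 → slot 4
113: h=3, h2=2, probe 3,0 → slot 0
143: h=3, h2=4, probe 3,2 → slot 2
Table: [113, ., 143, 238, 168]
Lookup 143: h=3, h2=4, probe 3,2 → found at 2.

2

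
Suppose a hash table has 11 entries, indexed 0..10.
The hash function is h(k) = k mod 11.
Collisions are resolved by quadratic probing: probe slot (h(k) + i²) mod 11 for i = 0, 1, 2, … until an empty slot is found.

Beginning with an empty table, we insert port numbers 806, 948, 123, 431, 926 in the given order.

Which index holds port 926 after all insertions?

806 hashes to 3; slot 3 is free -> place at 3.
948 hashes to 2; slot 2 is free -> place at 2.
123 hashes to 2; 2,3 taken -> place at 6.
431 hashes to 2; 2,3,6 taken -> place at 0.
926 hashes to 2; 2,3,6,0 taken -> place at 7.
Table: [431, —, 948, 806, —, —, 123, 926, —, —, —]

7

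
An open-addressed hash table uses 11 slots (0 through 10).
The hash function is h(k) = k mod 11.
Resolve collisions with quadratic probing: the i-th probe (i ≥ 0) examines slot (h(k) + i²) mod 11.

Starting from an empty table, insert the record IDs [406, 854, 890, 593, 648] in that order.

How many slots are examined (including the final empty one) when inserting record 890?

2

406 hashes to 10; slot 10 is free => place at 10.
854 hashes to 7; slot 7 is free => place at 7.
890 hashes to 10; 10 taken => place at 0.
593 hashes to 10; 10,0 taken => place at 3.
648 hashes to 10; 10,0,3 taken => place at 8.
Table: [890, ∅, ∅, 593, ∅, ∅, ∅, 854, 648, ∅, 406]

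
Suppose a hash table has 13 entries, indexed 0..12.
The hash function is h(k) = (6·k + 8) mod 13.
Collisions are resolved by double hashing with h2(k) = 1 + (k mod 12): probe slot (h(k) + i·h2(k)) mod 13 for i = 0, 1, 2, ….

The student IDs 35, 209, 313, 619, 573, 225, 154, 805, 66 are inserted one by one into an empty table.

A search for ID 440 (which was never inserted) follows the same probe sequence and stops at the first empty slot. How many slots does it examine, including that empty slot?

35: h=10 → slot 10
209: h=1 → slot 1
313: h=1, h2=2, probe 1,3 → slot 3
619: h=4 → slot 4
573: h=1, h2=10, probe 1,11 → slot 11
225: h=6 → slot 6
154: h=9 → slot 9
805: h=2 → slot 2
66: h=1, h2=7, probe 1,8 → slot 8
Table: [_, 209, 805, 313, 619, _, 225, _, 66, 154, 35, 573, _]
Lookup 440: h=9, h2=9, probe 9,5 → slot 5 empty, not found.

2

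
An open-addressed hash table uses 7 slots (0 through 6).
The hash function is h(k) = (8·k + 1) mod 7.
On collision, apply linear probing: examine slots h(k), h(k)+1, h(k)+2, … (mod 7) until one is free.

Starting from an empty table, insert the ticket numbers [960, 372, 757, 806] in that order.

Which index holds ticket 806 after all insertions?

960 hashes to 2; slot 2 is free → place at 2.
372 hashes to 2; 2 taken → place at 3.
757 hashes to 2; 2,3 taken → place at 4.
806 hashes to 2; 2,3,4 taken → place at 5.
Table: [∅, ∅, 960, 372, 757, 806, ∅]

5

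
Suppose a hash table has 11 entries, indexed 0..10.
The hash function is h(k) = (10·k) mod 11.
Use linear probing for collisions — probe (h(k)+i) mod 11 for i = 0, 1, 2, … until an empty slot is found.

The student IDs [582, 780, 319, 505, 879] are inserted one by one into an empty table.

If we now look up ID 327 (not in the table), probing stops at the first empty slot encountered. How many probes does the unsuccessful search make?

582 hashes to 1; slot 1 is free → place at 1.
780 hashes to 1; 1 taken → place at 2.
319 hashes to 0; slot 0 is free → place at 0.
505 hashes to 1; 1,2 taken → place at 3.
879 hashes to 1; 1,2,3 taken → place at 4.
Table: [319, 582, 780, 505, 879, —, —, —, —, —, —]
Lookup 327: h=3, probe 3,4,5 → slot 5 empty, not found.

3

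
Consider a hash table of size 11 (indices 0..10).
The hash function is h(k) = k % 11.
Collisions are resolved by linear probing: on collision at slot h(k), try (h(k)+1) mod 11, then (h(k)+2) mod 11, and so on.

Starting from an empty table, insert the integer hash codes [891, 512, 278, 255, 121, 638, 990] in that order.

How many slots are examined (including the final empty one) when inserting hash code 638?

5

891 hashes to 0; slot 0 is free => place at 0.
512 hashes to 6; slot 6 is free => place at 6.
278 hashes to 3; slot 3 is free => place at 3.
255 hashes to 2; slot 2 is free => place at 2.
121 hashes to 0; 0 taken => place at 1.
638 hashes to 0; 0,1,2,3 taken => place at 4.
990 hashes to 0; 0,1,2,3,4 taken => place at 5.
Table: [891, 121, 255, 278, 638, 990, 512, _, _, _, _]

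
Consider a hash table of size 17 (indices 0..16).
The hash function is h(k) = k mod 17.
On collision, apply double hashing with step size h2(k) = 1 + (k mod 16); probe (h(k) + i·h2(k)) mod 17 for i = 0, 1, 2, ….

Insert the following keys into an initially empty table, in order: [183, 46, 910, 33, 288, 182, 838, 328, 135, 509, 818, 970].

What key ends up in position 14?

183 hashes to 13; slot 13 is free -> place at 13.
46 hashes to 12; slot 12 is free -> place at 12.
910 hashes to 9; slot 9 is free -> place at 9.
33 hashes to 16; slot 16 is free -> place at 16.
288 hashes to 16, h2=1; 16 taken -> place at 0.
182 hashes to 12, h2=7; 12 taken -> place at 2.
838 hashes to 5; slot 5 is free -> place at 5.
328 hashes to 5, h2=9; 5 taken -> place at 14.
135 hashes to 16, h2=8; 16 taken -> place at 7.
509 hashes to 16, h2=14; 16,13 taken -> place at 10.
818 hashes to 2, h2=3; 2,5 taken -> place at 8.
970 hashes to 1; slot 1 is free -> place at 1.
Table: [288, 970, 182, —, —, 838, —, 135, 818, 910, 509, —, 46, 183, 328, —, 33]

328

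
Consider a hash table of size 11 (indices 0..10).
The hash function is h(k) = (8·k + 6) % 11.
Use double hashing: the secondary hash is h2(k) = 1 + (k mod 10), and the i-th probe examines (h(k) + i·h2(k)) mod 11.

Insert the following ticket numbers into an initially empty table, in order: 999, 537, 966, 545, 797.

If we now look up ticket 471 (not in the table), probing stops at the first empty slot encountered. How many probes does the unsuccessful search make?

2

999 hashes to 1; slot 1 is free -> place at 1.
537 hashes to 1, h2=8; 1 taken -> place at 9.
966 hashes to 1, h2=7; 1 taken -> place at 8.
545 hashes to 10; slot 10 is free -> place at 10.
797 hashes to 2; slot 2 is free -> place at 2.
Table: [_, 999, 797, _, _, _, _, _, 966, 537, 545]
Lookup 471: h=1, h2=2, probe 1,3 → slot 3 empty, not found.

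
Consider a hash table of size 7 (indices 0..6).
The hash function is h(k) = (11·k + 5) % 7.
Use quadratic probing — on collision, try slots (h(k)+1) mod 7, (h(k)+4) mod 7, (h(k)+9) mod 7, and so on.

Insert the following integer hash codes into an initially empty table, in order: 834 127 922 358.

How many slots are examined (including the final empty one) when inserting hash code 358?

Insert 834: h=2, slot 2 empty -> index 2.
Insert 127: h=2, slot 2 occupied -> index 3.
Insert 922: h=4, slot 4 empty -> index 4.
Insert 358: h=2, slots 2,3 occupied -> index 6.
Table: [—, —, 834, 127, 922, —, 358]

3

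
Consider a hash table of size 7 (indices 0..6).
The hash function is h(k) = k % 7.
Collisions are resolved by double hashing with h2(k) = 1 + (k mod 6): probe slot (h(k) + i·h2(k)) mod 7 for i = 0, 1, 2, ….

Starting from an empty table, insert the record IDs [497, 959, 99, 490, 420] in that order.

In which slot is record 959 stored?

6

497 hashes to 0; slot 0 is free -> place at 0.
959 hashes to 0, h2=6; 0 taken -> place at 6.
99 hashes to 1; slot 1 is free -> place at 1.
490 hashes to 0, h2=5; 0 taken -> place at 5.
420 hashes to 0, h2=1; 0,1 taken -> place at 2.
Table: [497, 99, 420, ., ., 490, 959]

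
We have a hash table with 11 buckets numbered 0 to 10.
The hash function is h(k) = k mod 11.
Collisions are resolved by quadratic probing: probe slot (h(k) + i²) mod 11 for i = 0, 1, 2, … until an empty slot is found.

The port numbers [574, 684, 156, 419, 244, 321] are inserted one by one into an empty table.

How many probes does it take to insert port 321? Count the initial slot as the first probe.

5

574: h=2 => slot 2
684: h=2, probe 2,3 => slot 3
156: h=2, probe 2,3,6 => slot 6
419: h=1 => slot 1
244: h=2, probe 2,3,6,0 => slot 0
321: h=2, probe 2,3,6,0,7 => slot 7
Table: [244, 419, 574, 684, ., ., 156, 321, ., ., .]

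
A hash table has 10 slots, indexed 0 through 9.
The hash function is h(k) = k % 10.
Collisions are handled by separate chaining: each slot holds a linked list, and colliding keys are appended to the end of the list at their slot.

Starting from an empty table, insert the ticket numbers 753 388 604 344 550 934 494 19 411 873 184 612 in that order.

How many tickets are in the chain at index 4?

Insert 753: h=3, bucket 3 empty → new chain.
Insert 388: h=8, bucket 8 empty → new chain.
Insert 604: h=4, bucket 4 empty → new chain.
Insert 344: h=4, bucket 4 nonempty → append to chain.
Insert 550: h=0, bucket 0 empty → new chain.
Insert 934: h=4, bucket 4 nonempty → append to chain.
Insert 494: h=4, bucket 4 nonempty → append to chain.
Insert 19: h=9, bucket 9 empty → new chain.
Insert 411: h=1, bucket 1 empty → new chain.
Insert 873: h=3, bucket 3 nonempty → append to chain.
Insert 184: h=4, bucket 4 nonempty → append to chain.
Insert 612: h=2, bucket 2 empty → new chain.
Final buckets:
0: 550
1: 411
2: 612
3: 753 -> 873
4: 604 -> 344 -> 934 -> 494 -> 184
5: ∅
6: ∅
7: ∅
8: 388
9: 19

5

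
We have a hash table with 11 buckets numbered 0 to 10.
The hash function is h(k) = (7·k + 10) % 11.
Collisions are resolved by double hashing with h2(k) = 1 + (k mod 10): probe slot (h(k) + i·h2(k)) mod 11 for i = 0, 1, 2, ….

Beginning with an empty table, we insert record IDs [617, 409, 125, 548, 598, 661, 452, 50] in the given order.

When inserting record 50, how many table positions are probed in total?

617 hashes to 6; slot 6 is free → place at 6.
409 hashes to 2; slot 2 is free → place at 2.
125 hashes to 5; slot 5 is free → place at 5.
548 hashes to 7; slot 7 is free → place at 7.
598 hashes to 5, h2=9; 5 taken → place at 3.
661 hashes to 6, h2=2; 6 taken → place at 8.
452 hashes to 6, h2=3; 6 taken → place at 9.
50 hashes to 8, h2=1; 8,9 taken → place at 10.
Table: [., ., 409, 598, ., 125, 617, 548, 661, 452, 50]

3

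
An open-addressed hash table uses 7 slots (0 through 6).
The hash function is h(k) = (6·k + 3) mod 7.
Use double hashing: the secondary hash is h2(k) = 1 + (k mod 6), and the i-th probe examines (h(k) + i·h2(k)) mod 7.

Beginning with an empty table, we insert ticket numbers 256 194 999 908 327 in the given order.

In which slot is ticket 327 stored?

3

256: h=6 → slot 6
194: h=5 → slot 5
999: h=5, h2=4, probe 5,2 → slot 2
908: h=5, h2=3, probe 5,1 → slot 1
327: h=5, h2=4, probe 5,2,6,3 → slot 3
Table: [_, 908, 999, 327, _, 194, 256]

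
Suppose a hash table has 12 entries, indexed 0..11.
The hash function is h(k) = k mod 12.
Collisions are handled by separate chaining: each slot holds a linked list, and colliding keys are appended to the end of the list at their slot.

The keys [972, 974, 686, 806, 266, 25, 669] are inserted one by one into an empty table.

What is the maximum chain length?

Insert 972: h=0, bucket 0 empty → new chain.
Insert 974: h=2, bucket 2 empty → new chain.
Insert 686: h=2, bucket 2 nonempty → append to chain.
Insert 806: h=2, bucket 2 nonempty → append to chain.
Insert 266: h=2, bucket 2 nonempty → append to chain.
Insert 25: h=1, bucket 1 empty → new chain.
Insert 669: h=9, bucket 9 empty → new chain.
Final buckets:
0: 972
1: 25
2: 974 -> 686 -> 806 -> 266
3: —
4: —
5: —
6: —
7: —
8: —
9: 669
10: —
11: —

4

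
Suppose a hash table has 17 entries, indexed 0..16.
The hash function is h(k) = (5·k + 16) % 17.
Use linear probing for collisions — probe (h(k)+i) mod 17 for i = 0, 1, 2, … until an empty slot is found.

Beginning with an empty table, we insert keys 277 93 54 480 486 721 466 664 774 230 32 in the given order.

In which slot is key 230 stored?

277 hashes to 7; slot 7 is free => place at 7.
93 hashes to 5; slot 5 is free => place at 5.
54 hashes to 14; slot 14 is free => place at 14.
480 hashes to 2; slot 2 is free => place at 2.
486 hashes to 15; slot 15 is free => place at 15.
721 hashes to 0; slot 0 is free => place at 0.
466 hashes to 0; 0 taken => place at 1.
664 hashes to 4; slot 4 is free => place at 4.
774 hashes to 10; slot 10 is free => place at 10.
230 hashes to 10; 10 taken => place at 11.
32 hashes to 6; slot 6 is free => place at 6.
Table: [721, 466, 480, -, 664, 93, 32, 277, -, -, 774, 230, -, -, 54, 486, -]

11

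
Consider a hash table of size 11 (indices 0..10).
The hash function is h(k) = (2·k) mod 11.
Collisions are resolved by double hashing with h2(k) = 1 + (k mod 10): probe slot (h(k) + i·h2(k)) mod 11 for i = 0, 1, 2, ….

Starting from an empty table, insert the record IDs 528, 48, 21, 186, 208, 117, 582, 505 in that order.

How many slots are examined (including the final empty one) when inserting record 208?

2

Insert 528: h=0, slot 0 empty -> index 0.
Insert 48: h=8, slot 8 empty -> index 8.
Insert 21: h=9, slot 9 empty -> index 9.
Insert 186: h=9, h2=7, slot 9 occupied -> index 5.
Insert 208: h=9, h2=9, slot 9 occupied -> index 7.
Insert 117: h=3, slot 3 empty -> index 3.
Insert 582: h=9, h2=3, slot 9 occupied -> index 1.
Insert 505: h=9, h2=6, slot 9 occupied -> index 4.
Table: [528, 582, ∅, 117, 505, 186, ∅, 208, 48, 21, ∅]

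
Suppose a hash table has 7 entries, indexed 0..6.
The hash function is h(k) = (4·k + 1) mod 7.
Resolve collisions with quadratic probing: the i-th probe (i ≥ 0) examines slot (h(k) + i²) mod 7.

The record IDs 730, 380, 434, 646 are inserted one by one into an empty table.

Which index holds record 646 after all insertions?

Insert 730: h=2, slot 2 empty → index 2.
Insert 380: h=2, slot 2 occupied → index 3.
Insert 434: h=1, slot 1 empty → index 1.
Insert 646: h=2, slots 2,3 occupied → index 6.
Table: [∅, 434, 730, 380, ∅, ∅, 646]

6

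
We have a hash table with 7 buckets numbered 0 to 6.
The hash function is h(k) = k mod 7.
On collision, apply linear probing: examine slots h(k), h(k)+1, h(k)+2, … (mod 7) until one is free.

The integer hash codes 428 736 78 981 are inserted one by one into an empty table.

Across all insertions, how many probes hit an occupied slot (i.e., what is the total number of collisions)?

6

428 hashes to 1; slot 1 is free → place at 1.
736 hashes to 1; 1 taken → place at 2.
78 hashes to 1; 1,2 taken → place at 3.
981 hashes to 1; 1,2,3 taken → place at 4.
Table: [∅, 428, 736, 78, 981, ∅, ∅]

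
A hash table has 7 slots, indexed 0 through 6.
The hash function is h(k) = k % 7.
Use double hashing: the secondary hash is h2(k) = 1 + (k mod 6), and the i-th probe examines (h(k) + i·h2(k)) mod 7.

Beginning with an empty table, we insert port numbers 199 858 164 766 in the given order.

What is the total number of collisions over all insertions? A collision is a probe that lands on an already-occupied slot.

2

199 hashes to 3; slot 3 is free => place at 3.
858 hashes to 4; slot 4 is free => place at 4.
164 hashes to 3, h2=3; 3 taken => place at 6.
766 hashes to 3, h2=5; 3 taken => place at 1.
Table: [., 766, ., 199, 858, ., 164]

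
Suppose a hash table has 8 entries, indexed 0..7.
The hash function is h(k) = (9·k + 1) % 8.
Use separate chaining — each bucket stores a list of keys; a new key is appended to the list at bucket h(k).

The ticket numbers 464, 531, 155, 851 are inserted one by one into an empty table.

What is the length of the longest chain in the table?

464 -> bucket 1
531 -> bucket 4
155 -> bucket 4 (collision)
851 -> bucket 4 (collision)
Final buckets:
0: .
1: 464
2: .
3: .
4: 531 -> 155 -> 851
5: .
6: .
7: .

3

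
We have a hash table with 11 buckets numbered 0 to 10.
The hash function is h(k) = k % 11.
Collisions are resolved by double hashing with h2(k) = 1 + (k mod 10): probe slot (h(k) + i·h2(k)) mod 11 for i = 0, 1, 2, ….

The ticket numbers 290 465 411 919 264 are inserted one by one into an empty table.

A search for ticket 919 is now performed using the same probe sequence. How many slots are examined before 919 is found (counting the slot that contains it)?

2

290: h=4 → slot 4
465: h=3 → slot 3
411: h=4, h2=2, probe 4,6 → slot 6
919: h=6, h2=10, probe 6,5 → slot 5
264: h=0 → slot 0
Table: [264, ., ., 465, 290, 919, 411, ., ., ., .]
Lookup 919: h=6, h2=10, probe 6,5 → found at 5.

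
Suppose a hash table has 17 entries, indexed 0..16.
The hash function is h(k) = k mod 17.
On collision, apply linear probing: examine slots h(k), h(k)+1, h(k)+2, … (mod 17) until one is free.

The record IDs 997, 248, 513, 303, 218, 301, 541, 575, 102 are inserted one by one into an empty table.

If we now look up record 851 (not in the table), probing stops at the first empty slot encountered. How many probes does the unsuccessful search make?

2

997: h=11 → slot 11
248: h=10 → slot 10
513: h=3 → slot 3
303: h=14 → slot 14
218: h=14, probe 14,15 → slot 15
301: h=12 → slot 12
541: h=14, probe 14,15,16 → slot 16
575: h=14, probe 14,15,16,0 → slot 0
102: h=0, probe 0,1 → slot 1
Table: [575, 102, ., 513, ., ., ., ., ., ., 248, 997, 301, ., 303, 218, 541]
Lookup 851: h=1, probe 1,2 → slot 2 empty, not found.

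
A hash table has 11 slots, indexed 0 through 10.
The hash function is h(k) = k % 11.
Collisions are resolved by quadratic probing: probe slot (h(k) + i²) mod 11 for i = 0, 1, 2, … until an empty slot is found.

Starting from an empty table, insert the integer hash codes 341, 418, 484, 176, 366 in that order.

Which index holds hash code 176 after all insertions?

341: h=0 → slot 0
418: h=0, probe 0,1 → slot 1
484: h=0, probe 0,1,4 → slot 4
176: h=0, probe 0,1,4,9 → slot 9
366: h=3 → slot 3
Table: [341, 418, —, 366, 484, —, —, —, —, 176, —]

9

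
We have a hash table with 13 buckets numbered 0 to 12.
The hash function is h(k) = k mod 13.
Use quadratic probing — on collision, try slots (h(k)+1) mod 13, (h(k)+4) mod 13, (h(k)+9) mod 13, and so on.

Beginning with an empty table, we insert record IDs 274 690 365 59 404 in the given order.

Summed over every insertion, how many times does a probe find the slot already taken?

274 hashes to 1; slot 1 is free -> place at 1.
690 hashes to 1; 1 taken -> place at 2.
365 hashes to 1; 1,2 taken -> place at 5.
59 hashes to 7; slot 7 is free -> place at 7.
404 hashes to 1; 1,2,5 taken -> place at 10.
Table: [., 274, 690, ., ., 365, ., 59, ., ., 404, ., .]

6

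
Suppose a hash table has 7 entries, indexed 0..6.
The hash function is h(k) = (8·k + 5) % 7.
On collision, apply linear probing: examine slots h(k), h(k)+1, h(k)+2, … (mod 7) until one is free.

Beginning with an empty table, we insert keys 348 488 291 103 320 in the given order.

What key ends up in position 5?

103

348 hashes to 3; slot 3 is free -> place at 3.
488 hashes to 3; 3 taken -> place at 4.
291 hashes to 2; slot 2 is free -> place at 2.
103 hashes to 3; 3,4 taken -> place at 5.
320 hashes to 3; 3,4,5 taken -> place at 6.
Table: [∅, ∅, 291, 348, 488, 103, 320]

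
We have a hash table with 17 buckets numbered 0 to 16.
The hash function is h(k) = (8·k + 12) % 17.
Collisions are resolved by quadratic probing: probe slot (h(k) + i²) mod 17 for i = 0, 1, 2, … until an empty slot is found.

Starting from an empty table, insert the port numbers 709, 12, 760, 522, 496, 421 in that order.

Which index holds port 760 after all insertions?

Insert 709: h=6, slot 6 empty -> index 6.
Insert 12: h=6, slot 6 occupied -> index 7.
Insert 760: h=6, slots 6,7 occupied -> index 10.
Insert 522: h=6, slots 6,7,10 occupied -> index 15.
Insert 496: h=2, slot 2 empty -> index 2.
Insert 421: h=14, slot 14 empty -> index 14.
Table: [∅, ∅, 496, ∅, ∅, ∅, 709, 12, ∅, ∅, 760, ∅, ∅, ∅, 421, 522, ∅]

10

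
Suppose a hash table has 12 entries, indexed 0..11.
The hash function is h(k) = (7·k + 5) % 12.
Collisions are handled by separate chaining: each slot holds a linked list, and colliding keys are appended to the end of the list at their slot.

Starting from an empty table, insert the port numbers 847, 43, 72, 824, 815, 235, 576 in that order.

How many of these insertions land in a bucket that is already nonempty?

Insert 847: h=6, bucket 6 empty -> new chain.
Insert 43: h=6, bucket 6 nonempty -> append to chain.
Insert 72: h=5, bucket 5 empty -> new chain.
Insert 824: h=1, bucket 1 empty -> new chain.
Insert 815: h=10, bucket 10 empty -> new chain.
Insert 235: h=6, bucket 6 nonempty -> append to chain.
Insert 576: h=5, bucket 5 nonempty -> append to chain.
Final buckets:
0: .
1: 824
2: .
3: .
4: .
5: 72 -> 576
6: 847 -> 43 -> 235
7: .
8: .
9: .
10: 815
11: .

3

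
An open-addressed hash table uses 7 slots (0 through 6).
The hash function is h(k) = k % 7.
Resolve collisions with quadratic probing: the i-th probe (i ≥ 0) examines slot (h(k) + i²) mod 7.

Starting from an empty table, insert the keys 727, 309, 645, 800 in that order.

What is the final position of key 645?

727 hashes to 6; slot 6 is free -> place at 6.
309 hashes to 1; slot 1 is free -> place at 1.
645 hashes to 1; 1 taken -> place at 2.
800 hashes to 2; 2 taken -> place at 3.
Table: [-, 309, 645, 800, -, -, 727]

2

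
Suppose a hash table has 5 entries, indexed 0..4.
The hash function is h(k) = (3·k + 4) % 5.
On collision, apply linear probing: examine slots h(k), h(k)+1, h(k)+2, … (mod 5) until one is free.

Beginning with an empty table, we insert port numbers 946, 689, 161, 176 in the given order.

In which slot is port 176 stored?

4

946: h=2 => slot 2
689: h=1 => slot 1
161: h=2, probe 2,3 => slot 3
176: h=2, probe 2,3,4 => slot 4
Table: [-, 689, 946, 161, 176]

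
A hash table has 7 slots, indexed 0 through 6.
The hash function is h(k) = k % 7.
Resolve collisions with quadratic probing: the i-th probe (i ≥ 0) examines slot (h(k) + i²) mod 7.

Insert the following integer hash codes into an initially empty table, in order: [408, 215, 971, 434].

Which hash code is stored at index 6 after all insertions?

971

Insert 408: h=2, slot 2 empty → index 2.
Insert 215: h=5, slot 5 empty → index 5.
Insert 971: h=5, slot 5 occupied → index 6.
Insert 434: h=0, slot 0 empty → index 0.
Table: [434, ∅, 408, ∅, ∅, 215, 971]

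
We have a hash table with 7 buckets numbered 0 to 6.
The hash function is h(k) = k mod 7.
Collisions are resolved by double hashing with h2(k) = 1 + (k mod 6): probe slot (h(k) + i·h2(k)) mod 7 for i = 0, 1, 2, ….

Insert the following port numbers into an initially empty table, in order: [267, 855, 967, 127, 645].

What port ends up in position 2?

645

Insert 267: h=1, slot 1 empty -> index 1.
Insert 855: h=1, h2=4, slot 1 occupied -> index 5.
Insert 967: h=1, h2=2, slot 1 occupied -> index 3.
Insert 127: h=1, h2=2, slots 1,3,5 occupied -> index 0.
Insert 645: h=1, h2=4, slots 1,5 occupied -> index 2.
Table: [127, 267, 645, 967, _, 855, _]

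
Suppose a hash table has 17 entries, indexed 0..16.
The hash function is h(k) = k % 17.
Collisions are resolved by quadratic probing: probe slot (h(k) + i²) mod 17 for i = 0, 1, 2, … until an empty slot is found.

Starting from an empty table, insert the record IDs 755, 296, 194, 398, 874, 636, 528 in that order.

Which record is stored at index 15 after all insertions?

636

755: h=7 → slot 7
296: h=7, probe 7,8 → slot 8
194: h=7, probe 7,8,11 → slot 11
398: h=7, probe 7,8,11,16 → slot 16
874: h=7, probe 7,8,11,16,6 → slot 6
636: h=7, probe 7,8,11,16,6,15 → slot 15
528: h=1 → slot 1
Table: [∅, 528, ∅, ∅, ∅, ∅, 874, 755, 296, ∅, ∅, 194, ∅, ∅, ∅, 636, 398]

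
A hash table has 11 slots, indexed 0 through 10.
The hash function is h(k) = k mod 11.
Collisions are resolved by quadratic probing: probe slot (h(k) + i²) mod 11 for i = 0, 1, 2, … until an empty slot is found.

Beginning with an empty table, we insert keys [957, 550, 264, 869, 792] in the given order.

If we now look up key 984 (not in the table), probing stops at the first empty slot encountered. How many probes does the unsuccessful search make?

957 hashes to 0; slot 0 is free => place at 0.
550 hashes to 0; 0 taken => place at 1.
264 hashes to 0; 0,1 taken => place at 4.
869 hashes to 0; 0,1,4 taken => place at 9.
792 hashes to 0; 0,1,4,9 taken => place at 5.
Table: [957, 550, _, _, 264, 792, _, _, _, 869, _]
Lookup 984: h=5, probe 5,6 → slot 6 empty, not found.

2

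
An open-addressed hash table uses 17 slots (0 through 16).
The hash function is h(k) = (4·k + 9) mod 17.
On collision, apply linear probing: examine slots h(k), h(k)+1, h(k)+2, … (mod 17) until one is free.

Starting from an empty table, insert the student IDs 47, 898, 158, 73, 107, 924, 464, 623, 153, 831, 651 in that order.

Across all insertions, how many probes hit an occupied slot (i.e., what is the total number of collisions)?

Insert 47: h=10, slot 10 empty => index 10.
Insert 898: h=14, slot 14 empty => index 14.
Insert 158: h=12, slot 12 empty => index 12.
Insert 73: h=12, slot 12 occupied => index 13.
Insert 107: h=12, slots 12,13,14 occupied => index 15.
Insert 924: h=16, slot 16 empty => index 16.
Insert 464: h=12, slots 12,13,14,15,16 occupied => index 0.
Insert 623: h=2, slot 2 empty => index 2.
Insert 153: h=9, slot 9 empty => index 9.
Insert 831: h=1, slot 1 empty => index 1.
Insert 651: h=12, slots 12,13,14,15,16,0,1,2 occupied => index 3.
Table: [464, 831, 623, 651, -, -, -, -, -, 153, 47, -, 158, 73, 898, 107, 924]

17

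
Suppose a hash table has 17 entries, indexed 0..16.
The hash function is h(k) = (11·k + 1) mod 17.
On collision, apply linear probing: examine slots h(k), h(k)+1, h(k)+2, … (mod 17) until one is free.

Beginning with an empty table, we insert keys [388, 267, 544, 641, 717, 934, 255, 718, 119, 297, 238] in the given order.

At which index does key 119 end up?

388 hashes to 2; slot 2 is free => place at 2.
267 hashes to 14; slot 14 is free => place at 14.
544 hashes to 1; slot 1 is free => place at 1.
641 hashes to 14; 14 taken => place at 15.
717 hashes to 0; slot 0 is free => place at 0.
934 hashes to 7; slot 7 is free => place at 7.
255 hashes to 1; 1,2 taken => place at 3.
718 hashes to 11; slot 11 is free => place at 11.
119 hashes to 1; 1,2,3 taken => place at 4.
297 hashes to 4; 4 taken => place at 5.
238 hashes to 1; 1,2,3,4,5 taken => place at 6.
Table: [717, 544, 388, 255, 119, 297, 238, 934, ∅, ∅, ∅, 718, ∅, ∅, 267, 641, ∅]

4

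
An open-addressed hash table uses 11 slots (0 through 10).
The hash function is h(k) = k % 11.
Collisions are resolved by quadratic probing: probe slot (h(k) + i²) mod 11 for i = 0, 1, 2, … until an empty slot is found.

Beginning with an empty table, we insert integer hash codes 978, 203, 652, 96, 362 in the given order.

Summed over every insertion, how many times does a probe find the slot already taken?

1

978: h=10 -> slot 10
203: h=5 -> slot 5
652: h=3 -> slot 3
96: h=8 -> slot 8
362: h=10, probe 10,0 -> slot 0
Table: [362, ∅, ∅, 652, ∅, 203, ∅, ∅, 96, ∅, 978]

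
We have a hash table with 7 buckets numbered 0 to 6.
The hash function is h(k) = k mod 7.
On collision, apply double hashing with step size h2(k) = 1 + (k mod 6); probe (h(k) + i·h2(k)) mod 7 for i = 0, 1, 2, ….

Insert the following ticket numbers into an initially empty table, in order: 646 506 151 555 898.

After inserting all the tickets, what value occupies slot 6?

555

646 hashes to 2; slot 2 is free => place at 2.
506 hashes to 2, h2=3; 2 taken => place at 5.
151 hashes to 4; slot 4 is free => place at 4.
555 hashes to 2, h2=4; 2 taken => place at 6.
898 hashes to 2, h2=5; 2 taken => place at 0.
Table: [898, ∅, 646, ∅, 151, 506, 555]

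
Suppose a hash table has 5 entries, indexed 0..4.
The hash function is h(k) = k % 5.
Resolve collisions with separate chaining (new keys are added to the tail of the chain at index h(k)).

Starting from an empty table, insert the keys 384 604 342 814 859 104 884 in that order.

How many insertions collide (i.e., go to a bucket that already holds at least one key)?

384 -> bucket 4
604 -> bucket 4 (collision)
342 -> bucket 2
814 -> bucket 4 (collision)
859 -> bucket 4 (collision)
104 -> bucket 4 (collision)
884 -> bucket 4 (collision)
Final buckets:
0: —
1: —
2: 342
3: —
4: 384 -> 604 -> 814 -> 859 -> 104 -> 884

5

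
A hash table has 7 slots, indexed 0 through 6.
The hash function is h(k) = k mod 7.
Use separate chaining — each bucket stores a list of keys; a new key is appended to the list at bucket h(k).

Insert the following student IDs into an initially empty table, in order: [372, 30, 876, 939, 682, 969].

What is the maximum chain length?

Insert 372: h=1, bucket 1 empty → new chain.
Insert 30: h=2, bucket 2 empty → new chain.
Insert 876: h=1, bucket 1 nonempty → append to chain.
Insert 939: h=1, bucket 1 nonempty → append to chain.
Insert 682: h=3, bucket 3 empty → new chain.
Insert 969: h=3, bucket 3 nonempty → append to chain.
Final buckets:
0: -
1: 372 -> 876 -> 939
2: 30
3: 682 -> 969
4: -
5: -
6: -

3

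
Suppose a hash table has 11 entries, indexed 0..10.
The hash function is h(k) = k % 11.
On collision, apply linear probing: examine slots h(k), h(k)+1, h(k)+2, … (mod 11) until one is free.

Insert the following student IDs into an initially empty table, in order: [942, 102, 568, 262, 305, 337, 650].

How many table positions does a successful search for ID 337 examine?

942 hashes to 7; slot 7 is free => place at 7.
102 hashes to 3; slot 3 is free => place at 3.
568 hashes to 7; 7 taken => place at 8.
262 hashes to 9; slot 9 is free => place at 9.
305 hashes to 8; 8,9 taken => place at 10.
337 hashes to 7; 7,8,9,10 taken => place at 0.
650 hashes to 1; slot 1 is free => place at 1.
Table: [337, 650, ., 102, ., ., ., 942, 568, 262, 305]
Lookup 337: h=7, probe 7,8,9,10,0 → found at 0.

5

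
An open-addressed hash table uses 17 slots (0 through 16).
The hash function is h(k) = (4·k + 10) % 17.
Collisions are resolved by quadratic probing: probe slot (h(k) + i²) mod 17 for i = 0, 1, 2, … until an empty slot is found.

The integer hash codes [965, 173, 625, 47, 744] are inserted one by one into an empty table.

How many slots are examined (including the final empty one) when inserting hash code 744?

Insert 965: h=11, slot 11 empty → index 11.
Insert 173: h=5, slot 5 empty → index 5.
Insert 625: h=11, slot 11 occupied → index 12.
Insert 47: h=11, slots 11,12 occupied → index 15.
Insert 744: h=11, slots 11,12,15 occupied → index 3.
Table: [., ., ., 744, ., 173, ., ., ., ., ., 965, 625, ., ., 47, .]

4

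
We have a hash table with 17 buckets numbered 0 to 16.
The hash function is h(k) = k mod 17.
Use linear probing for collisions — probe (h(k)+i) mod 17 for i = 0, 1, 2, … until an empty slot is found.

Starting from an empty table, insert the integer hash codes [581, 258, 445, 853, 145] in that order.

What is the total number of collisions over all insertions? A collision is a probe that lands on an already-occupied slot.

6

581 hashes to 3; slot 3 is free → place at 3.
258 hashes to 3; 3 taken → place at 4.
445 hashes to 3; 3,4 taken → place at 5.
853 hashes to 3; 3,4,5 taken → place at 6.
145 hashes to 9; slot 9 is free → place at 9.
Table: [∅, ∅, ∅, 581, 258, 445, 853, ∅, ∅, 145, ∅, ∅, ∅, ∅, ∅, ∅, ∅]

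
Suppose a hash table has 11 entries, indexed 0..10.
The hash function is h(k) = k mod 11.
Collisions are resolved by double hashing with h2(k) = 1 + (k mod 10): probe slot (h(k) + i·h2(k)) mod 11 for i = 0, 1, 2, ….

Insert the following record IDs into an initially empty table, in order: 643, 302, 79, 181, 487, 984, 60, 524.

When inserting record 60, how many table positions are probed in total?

643: h=5 => slot 5
302: h=5, h2=3, probe 5,8 => slot 8
79: h=2 => slot 2
181: h=5, h2=2, probe 5,7 => slot 7
487: h=3 => slot 3
984: h=5, h2=5, probe 5,10 => slot 10
60: h=5, h2=1, probe 5,6 => slot 6
524: h=7, h2=5, probe 7,1 => slot 1
Table: [—, 524, 79, 487, —, 643, 60, 181, 302, —, 984]

2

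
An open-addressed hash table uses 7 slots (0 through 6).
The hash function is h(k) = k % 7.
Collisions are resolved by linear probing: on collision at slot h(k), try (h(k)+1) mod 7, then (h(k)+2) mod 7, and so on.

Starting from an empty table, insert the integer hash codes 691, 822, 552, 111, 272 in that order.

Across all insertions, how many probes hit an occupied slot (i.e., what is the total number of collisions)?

3

691: h=5 -> slot 5
822: h=3 -> slot 3
552: h=6 -> slot 6
111: h=6, probe 6,0 -> slot 0
272: h=6, probe 6,0,1 -> slot 1
Table: [111, 272, —, 822, —, 691, 552]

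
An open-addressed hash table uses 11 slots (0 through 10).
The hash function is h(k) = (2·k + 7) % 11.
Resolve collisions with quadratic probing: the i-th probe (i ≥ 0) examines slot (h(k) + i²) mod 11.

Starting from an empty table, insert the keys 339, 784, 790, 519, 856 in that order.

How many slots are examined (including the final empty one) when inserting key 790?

2

339: h=3 → slot 3
784: h=2 → slot 2
790: h=3, probe 3,4 → slot 4
519: h=0 → slot 0
856: h=3, probe 3,4,7 → slot 7
Table: [519, -, 784, 339, 790, -, -, 856, -, -, -]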